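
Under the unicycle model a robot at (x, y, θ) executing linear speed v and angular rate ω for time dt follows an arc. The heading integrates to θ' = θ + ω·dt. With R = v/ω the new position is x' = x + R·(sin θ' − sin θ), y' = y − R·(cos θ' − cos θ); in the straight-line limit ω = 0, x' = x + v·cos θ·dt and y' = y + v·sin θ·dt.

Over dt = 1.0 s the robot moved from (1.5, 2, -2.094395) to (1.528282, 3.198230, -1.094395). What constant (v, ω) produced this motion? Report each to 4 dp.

v = -1.2500, ω = 1.0000

Δθ = -1.094395 − -2.094395 = 1.000000
ω = Δθ/dt = 1.000000/1.0 = 1.0000
R = −Δy/(cos θ' − cos θ) = -1.2500
v = R·ω = -1.2500·1.0000 = -1.2500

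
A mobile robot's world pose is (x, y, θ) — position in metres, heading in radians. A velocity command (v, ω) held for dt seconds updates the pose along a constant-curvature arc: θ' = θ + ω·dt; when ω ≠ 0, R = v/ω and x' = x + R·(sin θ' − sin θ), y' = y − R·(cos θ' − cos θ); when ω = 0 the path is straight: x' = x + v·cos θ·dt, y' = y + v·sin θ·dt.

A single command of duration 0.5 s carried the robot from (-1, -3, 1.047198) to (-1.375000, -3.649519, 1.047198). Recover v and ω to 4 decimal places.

Δθ = 1.047198 − 1.047198 = 0.000000
ω = Δθ/dt = 0.000000/0.5 = 0.0000
ω = 0 → v = (Δx·cos θ + Δy·sin θ)/dt = -1.5000

v = -1.5000, ω = 0.0000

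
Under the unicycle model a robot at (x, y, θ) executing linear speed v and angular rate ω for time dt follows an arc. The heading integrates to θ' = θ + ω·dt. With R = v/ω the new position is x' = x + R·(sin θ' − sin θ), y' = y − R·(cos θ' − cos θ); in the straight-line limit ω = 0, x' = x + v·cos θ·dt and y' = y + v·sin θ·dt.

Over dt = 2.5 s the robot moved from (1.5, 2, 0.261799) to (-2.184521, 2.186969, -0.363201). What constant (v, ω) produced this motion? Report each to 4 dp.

Δθ = -0.363201 − 0.261799 = -0.625000
ω = Δθ/dt = -0.625000/2.5 = -0.2500
R = Δx/(sin θ' − sin θ) = 6.0000
v = R·ω = 6.0000·-0.2500 = -1.5000

v = -1.5000, ω = -0.2500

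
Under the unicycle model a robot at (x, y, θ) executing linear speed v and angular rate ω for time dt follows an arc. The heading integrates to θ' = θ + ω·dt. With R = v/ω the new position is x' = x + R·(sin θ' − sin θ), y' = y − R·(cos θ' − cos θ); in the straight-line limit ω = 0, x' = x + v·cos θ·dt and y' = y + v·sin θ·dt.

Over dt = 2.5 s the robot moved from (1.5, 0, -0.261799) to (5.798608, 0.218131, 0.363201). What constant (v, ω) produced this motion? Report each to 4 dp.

v = 1.7500, ω = 0.2500

Δθ = 0.363201 − -0.261799 = 0.625000
ω = Δθ/dt = 0.625000/2.5 = 0.2500
R = Δx/(sin θ' − sin θ) = 7.0000
v = R·ω = 7.0000·0.2500 = 1.7500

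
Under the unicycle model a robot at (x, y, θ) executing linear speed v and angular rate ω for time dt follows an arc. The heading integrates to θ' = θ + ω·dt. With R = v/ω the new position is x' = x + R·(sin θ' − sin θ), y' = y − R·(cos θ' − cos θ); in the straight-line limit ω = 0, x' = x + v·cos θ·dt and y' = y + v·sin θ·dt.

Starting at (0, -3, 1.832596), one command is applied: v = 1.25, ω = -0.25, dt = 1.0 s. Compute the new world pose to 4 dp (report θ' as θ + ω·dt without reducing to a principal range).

θ' = 1.8326 + -0.25·1.0 = 1.5826
R = v/ω = 1.25/-0.25 = -5.0000
x' = 0 + -5.0000·(sin 1.5826 − sin 1.8326) = -0.1700
y' = -3 − -5.0000·(cos 1.5826 − cos 1.8326) = -1.7649

(-0.1700, -1.7649, 1.5826)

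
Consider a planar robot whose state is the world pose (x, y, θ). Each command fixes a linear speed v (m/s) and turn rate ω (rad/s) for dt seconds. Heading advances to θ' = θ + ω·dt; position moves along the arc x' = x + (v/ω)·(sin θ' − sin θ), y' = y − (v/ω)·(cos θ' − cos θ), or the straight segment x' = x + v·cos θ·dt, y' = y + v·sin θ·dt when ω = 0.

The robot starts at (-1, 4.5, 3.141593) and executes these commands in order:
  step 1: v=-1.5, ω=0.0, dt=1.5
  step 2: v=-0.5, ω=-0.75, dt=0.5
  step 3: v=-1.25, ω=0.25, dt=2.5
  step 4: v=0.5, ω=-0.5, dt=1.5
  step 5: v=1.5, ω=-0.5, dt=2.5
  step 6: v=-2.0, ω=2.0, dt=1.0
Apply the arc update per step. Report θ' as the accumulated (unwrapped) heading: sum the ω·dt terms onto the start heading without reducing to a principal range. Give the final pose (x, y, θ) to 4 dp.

step 1: θ'=3.1416 (straight) → pose (1.2500, 4.5000, 3.1416)
step 2: θ'=2.7666 (R=0.6667) → pose (1.4942, 4.4537, 2.7666)
step 3: θ'=3.3916 (R=-5.0000) → pose (4.5626, 4.2616, 3.3916)
step 4: θ'=2.6416 (R=-1.0000) → pose (3.8357, 4.3530, 2.6416)
step 5: θ'=1.3916 (R=-3.0000) → pose (2.3221, 7.5205, 1.3916)
step 6: θ'=3.3916 (R=-1.0000) → pose (3.5534, 6.3733, 3.3916)

(3.5534, 6.3733, 3.3916)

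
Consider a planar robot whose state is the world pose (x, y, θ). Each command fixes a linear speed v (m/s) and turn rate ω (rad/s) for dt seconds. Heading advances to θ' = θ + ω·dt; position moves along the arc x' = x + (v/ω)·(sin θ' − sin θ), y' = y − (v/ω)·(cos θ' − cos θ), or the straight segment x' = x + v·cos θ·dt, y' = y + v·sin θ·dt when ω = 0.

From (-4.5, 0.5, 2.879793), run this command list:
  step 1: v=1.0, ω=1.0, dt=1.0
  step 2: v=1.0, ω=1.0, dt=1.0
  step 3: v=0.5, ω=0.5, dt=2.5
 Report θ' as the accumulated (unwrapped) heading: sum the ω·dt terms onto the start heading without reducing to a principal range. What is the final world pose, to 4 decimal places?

step 1: θ'=3.8798 (R=1.0000) → pose (-5.4318, 0.2738, 3.8798)
step 2: θ'=4.8798 (R=1.0000) → pose (-5.7448, -0.6325, 4.8798)
step 3: θ'=6.1298 (R=1.0000) → pose (-4.9116, -1.4542, 6.1298)

(-4.9116, -1.4542, 6.1298)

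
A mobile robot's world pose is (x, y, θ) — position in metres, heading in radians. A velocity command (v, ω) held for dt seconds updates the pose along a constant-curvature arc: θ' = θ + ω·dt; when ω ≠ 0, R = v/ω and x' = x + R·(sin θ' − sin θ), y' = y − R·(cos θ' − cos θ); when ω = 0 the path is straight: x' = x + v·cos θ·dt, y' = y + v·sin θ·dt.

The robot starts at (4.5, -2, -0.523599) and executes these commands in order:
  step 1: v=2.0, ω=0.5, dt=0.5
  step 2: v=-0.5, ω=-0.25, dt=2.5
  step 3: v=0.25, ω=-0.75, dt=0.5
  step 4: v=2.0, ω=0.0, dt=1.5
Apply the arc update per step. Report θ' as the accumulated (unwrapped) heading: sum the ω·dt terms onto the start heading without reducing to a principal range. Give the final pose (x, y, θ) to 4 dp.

(5.3311, -4.6854, -1.2736)

step 1: θ'=-0.2736 (R=4.0000) → pose (5.4192, -2.3871, -0.2736)
step 2: θ'=-0.8986 (R=2.0000) → pose (4.3947, -1.7069, -0.8986)
step 3: θ'=-1.2736 (R=-0.3333) → pose (4.4526, -1.8169, -1.2736)
step 4: θ'=-1.2736 (straight) → pose (5.3311, -4.6854, -1.2736)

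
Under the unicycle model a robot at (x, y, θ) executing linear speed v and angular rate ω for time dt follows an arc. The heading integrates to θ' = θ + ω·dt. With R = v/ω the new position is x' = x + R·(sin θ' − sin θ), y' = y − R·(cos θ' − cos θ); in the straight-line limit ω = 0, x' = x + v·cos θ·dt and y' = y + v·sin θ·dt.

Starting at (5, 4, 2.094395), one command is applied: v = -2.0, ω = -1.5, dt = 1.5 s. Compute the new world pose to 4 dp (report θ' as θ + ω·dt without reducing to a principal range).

θ' = 2.0944 + -1.5·1.5 = -0.1556
R = v/ω = -2.0/-1.5 = 1.3333
x' = 5 + 1.3333·(sin -0.1556 − sin 2.0944) = 3.6387
y' = 4 − 1.3333·(cos -0.1556 − cos 2.0944) = 2.0161

(3.6387, 2.0161, -0.1556)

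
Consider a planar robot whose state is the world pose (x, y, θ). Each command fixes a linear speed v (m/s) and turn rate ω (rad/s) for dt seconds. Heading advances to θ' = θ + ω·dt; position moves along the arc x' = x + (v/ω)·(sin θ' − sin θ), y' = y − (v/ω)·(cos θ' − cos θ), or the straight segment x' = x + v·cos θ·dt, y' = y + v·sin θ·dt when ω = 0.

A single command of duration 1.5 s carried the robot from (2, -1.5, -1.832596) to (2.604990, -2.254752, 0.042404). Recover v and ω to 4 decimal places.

v = 0.7500, ω = 1.2500

Δθ = 0.042404 − -1.832596 = 1.875000
ω = Δθ/dt = 1.875000/1.5 = 1.2500
R = −Δy/(cos θ' − cos θ) = 0.6000
v = R·ω = 0.6000·1.2500 = 0.7500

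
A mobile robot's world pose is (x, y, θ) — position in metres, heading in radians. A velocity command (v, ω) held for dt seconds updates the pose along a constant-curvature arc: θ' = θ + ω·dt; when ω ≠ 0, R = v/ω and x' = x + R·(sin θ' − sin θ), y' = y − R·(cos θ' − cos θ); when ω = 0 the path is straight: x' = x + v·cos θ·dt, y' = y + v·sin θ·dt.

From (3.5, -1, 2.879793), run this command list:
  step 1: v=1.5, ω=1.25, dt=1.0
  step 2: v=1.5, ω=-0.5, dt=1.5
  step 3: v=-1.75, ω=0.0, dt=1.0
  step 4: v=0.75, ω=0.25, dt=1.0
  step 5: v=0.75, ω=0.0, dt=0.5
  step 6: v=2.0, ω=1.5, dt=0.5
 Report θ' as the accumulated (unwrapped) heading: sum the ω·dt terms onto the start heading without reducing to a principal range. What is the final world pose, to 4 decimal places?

step 1: θ'=4.1298 (R=1.2000) → pose (2.1874, -1.4989, 4.1298)
step 2: θ'=3.3798 (R=-3.0000) → pose (0.3901, -2.7636, 3.3798)
step 3: θ'=3.3798 (straight) → pose (2.0907, -2.3507, 3.3798)
step 4: θ'=3.6298 (R=3.0000) → pose (1.3915, -2.6164, 3.6298)
step 5: θ'=3.6298 (straight) → pose (1.0603, -2.7923, 3.6298)
step 6: θ'=4.3798 (R=1.3333) → pose (0.4254, -3.5346, 4.3798)

(0.4254, -3.5346, 4.3798)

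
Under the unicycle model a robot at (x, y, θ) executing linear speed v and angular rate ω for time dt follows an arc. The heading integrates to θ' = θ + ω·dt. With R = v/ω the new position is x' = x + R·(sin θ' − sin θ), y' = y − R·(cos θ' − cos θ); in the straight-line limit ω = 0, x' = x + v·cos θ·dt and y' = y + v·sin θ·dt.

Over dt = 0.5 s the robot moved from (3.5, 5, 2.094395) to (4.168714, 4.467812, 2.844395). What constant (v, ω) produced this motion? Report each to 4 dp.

Δθ = 2.844395 − 2.094395 = 0.750000
ω = Δθ/dt = 0.750000/0.5 = 1.5000
R = Δx/(sin θ' − sin θ) = -1.1667
v = R·ω = -1.1667·1.5000 = -1.7500

v = -1.7500, ω = 1.5000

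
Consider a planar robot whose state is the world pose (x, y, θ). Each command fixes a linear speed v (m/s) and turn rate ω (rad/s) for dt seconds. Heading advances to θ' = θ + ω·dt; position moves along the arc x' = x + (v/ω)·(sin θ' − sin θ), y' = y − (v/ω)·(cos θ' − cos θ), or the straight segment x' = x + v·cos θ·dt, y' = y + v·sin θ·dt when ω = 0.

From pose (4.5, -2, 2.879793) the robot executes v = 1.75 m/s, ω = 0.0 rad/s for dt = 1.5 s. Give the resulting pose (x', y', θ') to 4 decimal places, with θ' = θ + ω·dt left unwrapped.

(1.9644, -1.3206, 2.8798)

θ' = 2.8798 + 0.0·1.5 = 2.8798
ω = 0 → straight: x' = 4.5 + 1.75·cos(2.8798)·1.5 = 1.9644
y' = -2 + 1.75·sin(2.8798)·1.5 = -1.3206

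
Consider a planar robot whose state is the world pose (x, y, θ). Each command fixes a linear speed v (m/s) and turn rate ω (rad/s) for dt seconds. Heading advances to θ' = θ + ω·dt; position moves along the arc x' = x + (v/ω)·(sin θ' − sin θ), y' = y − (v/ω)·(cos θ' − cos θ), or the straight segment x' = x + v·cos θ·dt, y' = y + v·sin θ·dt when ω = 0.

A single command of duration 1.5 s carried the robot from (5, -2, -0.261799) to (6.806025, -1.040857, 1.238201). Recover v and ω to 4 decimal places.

v = 1.5000, ω = 1.0000

Δθ = 1.238201 − -0.261799 = 1.500000
ω = Δθ/dt = 1.500000/1.5 = 1.0000
R = Δx/(sin θ' − sin θ) = 1.5000
v = R·ω = 1.5000·1.0000 = 1.5000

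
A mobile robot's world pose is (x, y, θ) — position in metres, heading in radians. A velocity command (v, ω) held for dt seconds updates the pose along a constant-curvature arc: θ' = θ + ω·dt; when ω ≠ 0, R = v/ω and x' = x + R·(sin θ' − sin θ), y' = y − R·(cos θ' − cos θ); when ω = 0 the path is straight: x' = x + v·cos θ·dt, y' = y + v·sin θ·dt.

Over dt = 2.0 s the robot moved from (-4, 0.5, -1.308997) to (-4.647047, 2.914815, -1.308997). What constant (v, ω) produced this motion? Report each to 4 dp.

Δθ = -1.308997 − -1.308997 = 0.000000
ω = Δθ/dt = 0.000000/2.0 = 0.0000
ω = 0 → v = (Δx·cos θ + Δy·sin θ)/dt = -1.2500

v = -1.2500, ω = 0.0000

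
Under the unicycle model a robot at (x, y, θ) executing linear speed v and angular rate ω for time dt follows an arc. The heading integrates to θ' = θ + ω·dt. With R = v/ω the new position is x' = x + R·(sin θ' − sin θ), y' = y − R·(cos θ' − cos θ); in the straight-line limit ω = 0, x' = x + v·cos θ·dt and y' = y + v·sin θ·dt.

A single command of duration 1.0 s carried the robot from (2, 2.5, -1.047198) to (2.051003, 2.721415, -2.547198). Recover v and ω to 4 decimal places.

v = -0.2500, ω = -1.5000

Δθ = -2.547198 − -1.047198 = -1.500000
ω = Δθ/dt = -1.500000/1.0 = -1.5000
R = −Δy/(cos θ' − cos θ) = 0.1667
v = R·ω = 0.1667·-1.5000 = -0.2500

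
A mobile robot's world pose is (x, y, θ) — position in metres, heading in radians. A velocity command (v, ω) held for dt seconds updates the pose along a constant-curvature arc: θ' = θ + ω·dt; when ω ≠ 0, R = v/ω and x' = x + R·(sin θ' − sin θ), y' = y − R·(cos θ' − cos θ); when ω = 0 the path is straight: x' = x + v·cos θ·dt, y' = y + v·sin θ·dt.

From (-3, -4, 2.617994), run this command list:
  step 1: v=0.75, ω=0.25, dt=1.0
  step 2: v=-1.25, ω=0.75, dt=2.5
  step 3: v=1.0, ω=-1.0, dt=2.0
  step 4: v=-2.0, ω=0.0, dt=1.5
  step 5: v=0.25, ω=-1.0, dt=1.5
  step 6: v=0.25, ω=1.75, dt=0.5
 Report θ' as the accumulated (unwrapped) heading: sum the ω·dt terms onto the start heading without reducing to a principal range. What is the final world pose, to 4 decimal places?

step 1: θ'=2.8680 (R=3.0000) → pose (-3.6894, -3.7097, 2.8680)
step 2: θ'=4.7430 (R=-1.6667) → pose (-1.5732, -2.0540, 4.7430)
step 3: θ'=2.7430 (R=-1.0000) → pose (-2.9608, -3.0062, 2.7430)
step 4: θ'=2.7430 (straight) → pose (-0.1960, -4.1706, 2.7430)
step 5: θ'=1.2430 (R=-0.2500) → pose (-0.3357, -3.8597, 1.2430)
step 6: θ'=2.1180 (R=0.1429) → pose (-0.3489, -3.7394, 2.1180)

(-0.3489, -3.7394, 2.1180)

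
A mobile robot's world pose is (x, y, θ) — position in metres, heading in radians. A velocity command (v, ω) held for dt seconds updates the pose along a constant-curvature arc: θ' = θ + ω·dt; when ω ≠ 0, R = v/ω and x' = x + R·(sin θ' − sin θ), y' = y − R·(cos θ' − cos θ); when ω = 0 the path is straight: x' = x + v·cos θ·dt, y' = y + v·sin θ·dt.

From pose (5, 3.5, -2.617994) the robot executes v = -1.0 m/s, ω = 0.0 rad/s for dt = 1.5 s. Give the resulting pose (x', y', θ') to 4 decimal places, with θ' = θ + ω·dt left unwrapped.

θ' = -2.6180 + 0.0·1.5 = -2.6180
ω = 0 → straight: x' = 5 + -1.0·cos(-2.6180)·1.5 = 6.2990
y' = 3.5 + -1.0·sin(-2.6180)·1.5 = 4.2500

(6.2990, 4.2500, -2.6180)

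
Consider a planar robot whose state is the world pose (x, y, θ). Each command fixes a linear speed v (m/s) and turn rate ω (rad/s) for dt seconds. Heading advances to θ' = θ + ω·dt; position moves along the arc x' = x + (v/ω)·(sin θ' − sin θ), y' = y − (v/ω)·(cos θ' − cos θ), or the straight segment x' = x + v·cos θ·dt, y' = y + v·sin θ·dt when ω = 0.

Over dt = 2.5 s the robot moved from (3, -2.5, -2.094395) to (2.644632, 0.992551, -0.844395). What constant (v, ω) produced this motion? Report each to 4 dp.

Δθ = -0.844395 − -2.094395 = 1.250000
ω = Δθ/dt = 1.250000/2.5 = 0.5000
R = −Δy/(cos θ' − cos θ) = -3.0000
v = R·ω = -3.0000·0.5000 = -1.5000

v = -1.5000, ω = 0.5000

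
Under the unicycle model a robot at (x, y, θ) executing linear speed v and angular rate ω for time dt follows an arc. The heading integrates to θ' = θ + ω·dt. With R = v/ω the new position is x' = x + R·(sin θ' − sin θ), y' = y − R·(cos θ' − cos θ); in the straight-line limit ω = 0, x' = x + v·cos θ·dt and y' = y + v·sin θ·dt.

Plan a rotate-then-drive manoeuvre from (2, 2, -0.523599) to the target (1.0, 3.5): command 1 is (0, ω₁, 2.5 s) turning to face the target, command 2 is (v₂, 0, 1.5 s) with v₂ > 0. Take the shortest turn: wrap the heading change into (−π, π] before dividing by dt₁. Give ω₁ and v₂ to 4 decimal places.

heading to target = atan2(3.5−2, 1−2) = 2.1588
Δθ = wrap(2.1588 − -0.5236) = 2.6824; ω₁ = Δθ/dt₁ = 1.0730
distance = √((1−2)² + (3.5−2)²) = 1.8028; v₂ = distance/dt₂ = 1.2019

ω₁ = 1.0730, v₂ = 1.2019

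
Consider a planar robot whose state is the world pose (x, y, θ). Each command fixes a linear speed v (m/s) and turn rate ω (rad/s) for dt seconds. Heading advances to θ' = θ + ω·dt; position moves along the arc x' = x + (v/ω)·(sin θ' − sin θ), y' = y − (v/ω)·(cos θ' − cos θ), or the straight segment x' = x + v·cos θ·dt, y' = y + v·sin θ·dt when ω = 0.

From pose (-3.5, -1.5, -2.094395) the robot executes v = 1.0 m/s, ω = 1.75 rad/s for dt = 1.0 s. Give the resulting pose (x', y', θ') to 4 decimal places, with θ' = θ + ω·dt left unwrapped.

(-3.1981, -2.3236, -0.3444)

θ' = -2.0944 + 1.75·1.0 = -0.3444
R = v/ω = 1.0/1.75 = 0.5714
x' = -3.5 + 0.5714·(sin -0.3444 − sin -2.0944) = -3.1981
y' = -1.5 − 0.5714·(cos -0.3444 − cos -2.0944) = -2.3236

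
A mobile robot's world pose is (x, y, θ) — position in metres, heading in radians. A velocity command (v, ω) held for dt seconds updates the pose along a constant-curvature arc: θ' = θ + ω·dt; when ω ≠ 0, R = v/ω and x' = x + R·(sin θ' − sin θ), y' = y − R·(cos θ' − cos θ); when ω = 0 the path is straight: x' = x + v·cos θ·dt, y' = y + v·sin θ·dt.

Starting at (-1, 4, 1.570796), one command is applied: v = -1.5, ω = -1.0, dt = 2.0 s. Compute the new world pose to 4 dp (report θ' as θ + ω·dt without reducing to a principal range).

(-3.1242, 2.6361, -0.4292)

θ' = 1.5708 + -1.0·2.0 = -0.4292
R = v/ω = -1.5/-1.0 = 1.5000
x' = -1 + 1.5000·(sin -0.4292 − sin 1.5708) = -3.1242
y' = 4 − 1.5000·(cos -0.4292 − cos 1.5708) = 2.6361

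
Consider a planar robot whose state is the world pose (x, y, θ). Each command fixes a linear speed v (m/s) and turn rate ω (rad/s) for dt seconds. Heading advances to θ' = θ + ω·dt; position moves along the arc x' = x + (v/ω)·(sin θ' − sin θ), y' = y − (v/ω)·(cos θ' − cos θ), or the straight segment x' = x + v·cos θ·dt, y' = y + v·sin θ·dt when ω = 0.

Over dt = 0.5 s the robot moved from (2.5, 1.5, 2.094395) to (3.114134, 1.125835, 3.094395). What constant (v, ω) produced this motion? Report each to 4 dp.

Δθ = 3.094395 − 2.094395 = 1.000000
ω = Δθ/dt = 1.000000/0.5 = 2.0000
R = Δx/(sin θ' − sin θ) = -0.7500
v = R·ω = -0.7500·2.0000 = -1.5000

v = -1.5000, ω = 2.0000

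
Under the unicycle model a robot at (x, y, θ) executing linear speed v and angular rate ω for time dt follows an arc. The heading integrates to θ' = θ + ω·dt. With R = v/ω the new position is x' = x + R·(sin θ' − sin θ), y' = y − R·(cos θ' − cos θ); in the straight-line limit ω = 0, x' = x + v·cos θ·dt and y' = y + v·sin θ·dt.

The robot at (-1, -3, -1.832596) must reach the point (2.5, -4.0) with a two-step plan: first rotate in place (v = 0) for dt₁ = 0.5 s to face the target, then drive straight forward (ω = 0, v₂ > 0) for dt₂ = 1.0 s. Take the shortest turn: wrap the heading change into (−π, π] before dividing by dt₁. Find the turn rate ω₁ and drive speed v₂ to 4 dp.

ω₁ = 3.1086, v₂ = 3.6401

heading to target = atan2(-4−-3, 2.5−-1) = -0.2783
Δθ = wrap(-0.2783 − -1.8326) = 1.5543; ω₁ = Δθ/dt₁ = 3.1086
distance = √((2.5−-1)² + (-4−-3)²) = 3.6401; v₂ = distance/dt₂ = 3.6401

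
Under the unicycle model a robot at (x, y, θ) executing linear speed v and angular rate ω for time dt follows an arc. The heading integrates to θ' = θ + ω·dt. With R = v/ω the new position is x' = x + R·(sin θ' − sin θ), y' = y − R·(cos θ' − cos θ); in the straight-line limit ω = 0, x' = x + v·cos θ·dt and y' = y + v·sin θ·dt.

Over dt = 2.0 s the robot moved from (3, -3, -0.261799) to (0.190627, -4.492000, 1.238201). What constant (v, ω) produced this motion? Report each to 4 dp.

v = -1.7500, ω = 0.7500

Δθ = 1.238201 − -0.261799 = 1.500000
ω = Δθ/dt = 1.500000/2.0 = 0.7500
R = Δx/(sin θ' − sin θ) = -2.3333
v = R·ω = -2.3333·0.7500 = -1.7500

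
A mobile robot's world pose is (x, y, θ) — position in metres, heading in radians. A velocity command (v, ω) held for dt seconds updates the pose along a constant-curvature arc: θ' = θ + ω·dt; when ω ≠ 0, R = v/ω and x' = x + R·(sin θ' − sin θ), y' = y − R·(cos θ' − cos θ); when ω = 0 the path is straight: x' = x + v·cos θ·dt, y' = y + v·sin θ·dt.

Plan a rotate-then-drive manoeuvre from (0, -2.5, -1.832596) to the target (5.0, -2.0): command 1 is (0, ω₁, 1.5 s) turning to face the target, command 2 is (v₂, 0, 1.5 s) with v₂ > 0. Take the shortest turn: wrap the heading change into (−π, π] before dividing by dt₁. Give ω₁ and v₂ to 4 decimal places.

ω₁ = 1.2882, v₂ = 3.3500

heading to target = atan2(-2−-2.5, 5−0) = 0.0997
Δθ = wrap(0.0997 − -1.8326) = 1.9323; ω₁ = Δθ/dt₁ = 1.2882
distance = √((5−0)² + (-2−-2.5)²) = 5.0249; v₂ = distance/dt₂ = 3.3500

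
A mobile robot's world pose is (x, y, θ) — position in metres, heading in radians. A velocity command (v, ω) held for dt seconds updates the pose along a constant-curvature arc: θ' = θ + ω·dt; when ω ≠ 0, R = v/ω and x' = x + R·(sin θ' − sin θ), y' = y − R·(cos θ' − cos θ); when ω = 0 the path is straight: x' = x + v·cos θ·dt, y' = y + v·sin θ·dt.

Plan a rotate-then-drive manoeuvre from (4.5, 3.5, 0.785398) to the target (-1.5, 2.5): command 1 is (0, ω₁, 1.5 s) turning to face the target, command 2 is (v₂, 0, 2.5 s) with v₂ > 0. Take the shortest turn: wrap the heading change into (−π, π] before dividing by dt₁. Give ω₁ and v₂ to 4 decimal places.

ω₁ = 1.6809, v₂ = 2.4331

heading to target = atan2(2.5−3.5, -1.5−4.5) = -2.9764
Δθ = wrap(-2.9764 − 0.7854) = 2.5213; ω₁ = Δθ/dt₁ = 1.6809
distance = √((-1.5−4.5)² + (2.5−3.5)²) = 6.0828; v₂ = distance/dt₂ = 2.4331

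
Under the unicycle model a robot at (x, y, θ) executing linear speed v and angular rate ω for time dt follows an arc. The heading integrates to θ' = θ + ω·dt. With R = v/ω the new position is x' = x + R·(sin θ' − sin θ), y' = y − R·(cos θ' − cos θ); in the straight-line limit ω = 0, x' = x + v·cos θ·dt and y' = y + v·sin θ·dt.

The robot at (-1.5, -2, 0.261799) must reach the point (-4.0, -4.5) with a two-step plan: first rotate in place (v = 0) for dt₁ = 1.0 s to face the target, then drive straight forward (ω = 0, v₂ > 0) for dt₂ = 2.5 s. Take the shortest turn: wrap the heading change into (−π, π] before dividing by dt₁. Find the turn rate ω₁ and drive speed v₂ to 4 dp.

ω₁ = -2.6180, v₂ = 1.4142

heading to target = atan2(-4.5−-2, -4−-1.5) = -2.3562
Δθ = wrap(-2.3562 − 0.2618) = -2.6180; ω₁ = Δθ/dt₁ = -2.6180
distance = √((-4−-1.5)² + (-4.5−-2)²) = 3.5355; v₂ = distance/dt₂ = 1.4142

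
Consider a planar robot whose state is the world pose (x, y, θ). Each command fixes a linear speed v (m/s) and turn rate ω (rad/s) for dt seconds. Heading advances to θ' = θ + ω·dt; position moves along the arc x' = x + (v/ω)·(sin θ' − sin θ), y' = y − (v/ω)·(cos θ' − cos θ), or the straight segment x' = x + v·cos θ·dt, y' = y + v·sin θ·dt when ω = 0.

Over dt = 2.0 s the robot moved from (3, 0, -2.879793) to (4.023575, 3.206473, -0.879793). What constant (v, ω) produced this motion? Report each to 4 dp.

Δθ = -0.879793 − -2.879793 = 2.000000
ω = Δθ/dt = 2.000000/2.0 = 1.0000
R = −Δy/(cos θ' − cos θ) = -2.0000
v = R·ω = -2.0000·1.0000 = -2.0000

v = -2.0000, ω = 1.0000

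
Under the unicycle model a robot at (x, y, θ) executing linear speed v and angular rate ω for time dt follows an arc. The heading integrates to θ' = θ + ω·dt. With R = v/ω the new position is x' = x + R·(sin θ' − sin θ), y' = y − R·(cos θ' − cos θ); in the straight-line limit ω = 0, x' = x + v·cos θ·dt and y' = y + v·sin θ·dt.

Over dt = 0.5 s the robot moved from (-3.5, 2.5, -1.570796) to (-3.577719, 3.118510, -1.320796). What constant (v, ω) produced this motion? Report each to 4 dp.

v = -1.2500, ω = 0.5000

Δθ = -1.320796 − -1.570796 = 0.250000
ω = Δθ/dt = 0.250000/0.5 = 0.5000
R = −Δy/(cos θ' − cos θ) = -2.5000
v = R·ω = -2.5000·0.5000 = -1.2500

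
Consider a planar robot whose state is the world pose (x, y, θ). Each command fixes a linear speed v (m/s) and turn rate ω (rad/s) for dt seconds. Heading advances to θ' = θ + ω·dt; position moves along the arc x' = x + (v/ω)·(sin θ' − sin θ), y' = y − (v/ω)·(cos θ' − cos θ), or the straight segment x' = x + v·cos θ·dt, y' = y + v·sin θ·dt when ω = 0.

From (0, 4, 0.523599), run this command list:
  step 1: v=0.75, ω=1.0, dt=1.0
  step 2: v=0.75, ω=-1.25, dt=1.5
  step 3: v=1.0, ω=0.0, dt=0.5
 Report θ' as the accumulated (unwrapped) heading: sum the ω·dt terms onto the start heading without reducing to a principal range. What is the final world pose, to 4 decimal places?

step 1: θ'=1.5236 (R=0.7500) → pose (0.3742, 4.6141, 1.5236)
step 2: θ'=-0.3514 (R=-0.6000) → pose (1.1800, 5.1492, -0.3514)
step 3: θ'=-0.3514 (straight) → pose (1.6495, 4.9771, -0.3514)

(1.6495, 4.9771, -0.3514)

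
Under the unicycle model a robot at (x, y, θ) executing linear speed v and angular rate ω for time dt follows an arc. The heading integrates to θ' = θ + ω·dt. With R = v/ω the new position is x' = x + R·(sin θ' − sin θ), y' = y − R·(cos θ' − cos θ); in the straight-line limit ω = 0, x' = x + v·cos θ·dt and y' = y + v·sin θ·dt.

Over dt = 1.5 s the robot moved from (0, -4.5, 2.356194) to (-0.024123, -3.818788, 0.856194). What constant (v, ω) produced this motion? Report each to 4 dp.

Δθ = 0.856194 − 2.356194 = -1.500000
ω = Δθ/dt = -1.500000/1.5 = -1.0000
R = −Δy/(cos θ' − cos θ) = -0.5000
v = R·ω = -0.5000·-1.0000 = 0.5000

v = 0.5000, ω = -1.0000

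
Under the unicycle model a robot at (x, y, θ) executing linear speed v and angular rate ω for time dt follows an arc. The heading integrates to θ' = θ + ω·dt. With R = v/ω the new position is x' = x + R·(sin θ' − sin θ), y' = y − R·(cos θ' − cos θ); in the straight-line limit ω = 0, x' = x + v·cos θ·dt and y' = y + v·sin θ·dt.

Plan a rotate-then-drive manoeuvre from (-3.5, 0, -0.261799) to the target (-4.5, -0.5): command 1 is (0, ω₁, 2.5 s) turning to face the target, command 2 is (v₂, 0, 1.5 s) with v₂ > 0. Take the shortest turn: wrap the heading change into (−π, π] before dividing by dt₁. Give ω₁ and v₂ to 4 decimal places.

heading to target = atan2(-0.5−0, -4.5−-3.5) = -2.6779
Δθ = wrap(-2.6779 − -0.2618) = -2.4161; ω₁ = Δθ/dt₁ = -0.9665
distance = √((-4.5−-3.5)² + (-0.5−0)²) = 1.1180; v₂ = distance/dt₂ = 0.7454

ω₁ = -0.9665, v₂ = 0.7454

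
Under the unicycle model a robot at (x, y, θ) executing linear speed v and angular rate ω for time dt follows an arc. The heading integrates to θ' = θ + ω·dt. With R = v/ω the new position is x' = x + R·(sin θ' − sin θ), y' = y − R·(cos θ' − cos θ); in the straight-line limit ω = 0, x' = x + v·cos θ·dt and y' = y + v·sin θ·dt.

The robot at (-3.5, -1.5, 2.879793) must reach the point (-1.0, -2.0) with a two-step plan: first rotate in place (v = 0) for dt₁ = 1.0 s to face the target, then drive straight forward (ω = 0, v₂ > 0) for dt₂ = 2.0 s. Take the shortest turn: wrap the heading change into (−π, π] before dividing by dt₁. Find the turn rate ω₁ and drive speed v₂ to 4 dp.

heading to target = atan2(-2−-1.5, -1−-3.5) = -0.1974
Δθ = wrap(-0.1974 − 2.8798) = -3.0772; ω₁ = Δθ/dt₁ = -3.0772
distance = √((-1−-3.5)² + (-2−-1.5)²) = 2.5495; v₂ = distance/dt₂ = 1.2748

ω₁ = -3.0772, v₂ = 1.2748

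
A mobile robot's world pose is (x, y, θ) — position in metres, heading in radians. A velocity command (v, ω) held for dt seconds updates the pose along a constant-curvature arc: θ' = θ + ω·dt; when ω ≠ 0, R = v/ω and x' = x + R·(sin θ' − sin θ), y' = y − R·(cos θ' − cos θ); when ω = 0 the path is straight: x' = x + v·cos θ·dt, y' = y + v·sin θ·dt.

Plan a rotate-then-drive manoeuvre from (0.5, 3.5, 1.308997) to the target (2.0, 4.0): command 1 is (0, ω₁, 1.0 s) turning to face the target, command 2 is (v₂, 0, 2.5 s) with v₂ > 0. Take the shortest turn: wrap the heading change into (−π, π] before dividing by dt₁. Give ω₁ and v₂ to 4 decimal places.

heading to target = atan2(4−3.5, 2−0.5) = 0.3218
Δθ = wrap(0.3218 − 1.3090) = -0.9872; ω₁ = Δθ/dt₁ = -0.9872
distance = √((2−0.5)² + (4−3.5)²) = 1.5811; v₂ = distance/dt₂ = 0.6325

ω₁ = -0.9872, v₂ = 0.6325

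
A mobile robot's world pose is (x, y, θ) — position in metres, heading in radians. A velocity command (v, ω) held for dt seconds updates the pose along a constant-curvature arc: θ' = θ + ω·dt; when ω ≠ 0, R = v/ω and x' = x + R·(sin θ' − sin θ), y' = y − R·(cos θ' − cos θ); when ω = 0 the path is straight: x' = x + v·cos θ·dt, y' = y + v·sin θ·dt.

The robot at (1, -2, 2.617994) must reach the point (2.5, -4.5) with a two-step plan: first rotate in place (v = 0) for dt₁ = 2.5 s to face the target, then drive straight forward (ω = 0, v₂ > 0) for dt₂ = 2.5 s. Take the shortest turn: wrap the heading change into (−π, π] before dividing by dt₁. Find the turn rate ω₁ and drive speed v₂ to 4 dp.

ω₁ = 1.0539, v₂ = 1.1662

heading to target = atan2(-4.5−-2, 2.5−1) = -1.0304
Δθ = wrap(-1.0304 − 2.6180) = 2.6348; ω₁ = Δθ/dt₁ = 1.0539
distance = √((2.5−1)² + (-4.5−-2)²) = 2.9155; v₂ = distance/dt₂ = 1.1662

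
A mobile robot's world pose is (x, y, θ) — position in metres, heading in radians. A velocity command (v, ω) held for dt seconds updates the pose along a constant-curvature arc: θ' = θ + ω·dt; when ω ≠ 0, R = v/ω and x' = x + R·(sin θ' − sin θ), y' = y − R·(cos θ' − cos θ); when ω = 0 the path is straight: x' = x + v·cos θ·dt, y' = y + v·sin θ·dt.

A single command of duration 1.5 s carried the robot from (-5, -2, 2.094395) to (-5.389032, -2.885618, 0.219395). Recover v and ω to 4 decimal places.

Δθ = 0.219395 − 2.094395 = -1.875000
ω = Δθ/dt = -1.875000/1.5 = -1.2500
R = −Δy/(cos θ' − cos θ) = 0.6000
v = R·ω = 0.6000·-1.2500 = -0.7500

v = -0.7500, ω = -1.2500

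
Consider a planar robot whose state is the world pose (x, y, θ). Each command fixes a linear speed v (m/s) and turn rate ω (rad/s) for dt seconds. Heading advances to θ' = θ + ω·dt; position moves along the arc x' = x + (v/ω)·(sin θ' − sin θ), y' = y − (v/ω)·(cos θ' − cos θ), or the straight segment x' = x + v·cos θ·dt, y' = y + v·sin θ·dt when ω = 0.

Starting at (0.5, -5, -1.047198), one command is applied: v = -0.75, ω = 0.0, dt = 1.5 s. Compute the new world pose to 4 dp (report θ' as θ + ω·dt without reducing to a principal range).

(-0.0625, -4.0257, -1.0472)

θ' = -1.0472 + 0.0·1.5 = -1.0472
ω = 0 → straight: x' = 0.5 + -0.75·cos(-1.0472)·1.5 = -0.0625
y' = -5 + -0.75·sin(-1.0472)·1.5 = -4.0257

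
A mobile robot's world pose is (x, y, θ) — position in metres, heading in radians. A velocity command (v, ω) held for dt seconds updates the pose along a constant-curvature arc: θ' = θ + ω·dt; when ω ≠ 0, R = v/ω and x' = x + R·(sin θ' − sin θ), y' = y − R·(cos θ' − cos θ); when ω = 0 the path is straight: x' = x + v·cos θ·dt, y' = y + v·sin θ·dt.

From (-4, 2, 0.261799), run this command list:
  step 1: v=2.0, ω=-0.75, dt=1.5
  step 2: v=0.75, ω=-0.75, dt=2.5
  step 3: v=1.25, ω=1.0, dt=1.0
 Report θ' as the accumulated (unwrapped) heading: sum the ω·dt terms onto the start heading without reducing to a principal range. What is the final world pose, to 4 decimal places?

(-2.3926, -1.3536, -1.7382)

step 1: θ'=-0.8632 (R=-2.6667) → pose (-1.2833, 1.1576, -0.8632)
step 2: θ'=-2.7382 (R=-1.0000) → pose (-1.6507, -0.4122, -2.7382)
step 3: θ'=-1.7382 (R=1.2500) → pose (-2.3926, -1.3536, -1.7382)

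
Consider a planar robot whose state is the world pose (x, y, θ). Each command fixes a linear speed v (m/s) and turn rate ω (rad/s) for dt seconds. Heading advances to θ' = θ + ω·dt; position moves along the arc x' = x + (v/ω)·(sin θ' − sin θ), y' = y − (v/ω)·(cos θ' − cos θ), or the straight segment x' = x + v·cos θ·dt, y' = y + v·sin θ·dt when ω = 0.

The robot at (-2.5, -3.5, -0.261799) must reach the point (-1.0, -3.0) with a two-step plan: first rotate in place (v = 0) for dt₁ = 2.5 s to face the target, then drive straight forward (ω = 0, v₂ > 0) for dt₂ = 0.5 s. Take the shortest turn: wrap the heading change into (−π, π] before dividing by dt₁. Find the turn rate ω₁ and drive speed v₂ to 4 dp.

heading to target = atan2(-3−-3.5, -1−-2.5) = 0.3218
Δθ = wrap(0.3218 − -0.2618) = 0.5835; ω₁ = Δθ/dt₁ = 0.2334
distance = √((-1−-2.5)² + (-3−-3.5)²) = 1.5811; v₂ = distance/dt₂ = 3.1623

ω₁ = 0.2334, v₂ = 3.1623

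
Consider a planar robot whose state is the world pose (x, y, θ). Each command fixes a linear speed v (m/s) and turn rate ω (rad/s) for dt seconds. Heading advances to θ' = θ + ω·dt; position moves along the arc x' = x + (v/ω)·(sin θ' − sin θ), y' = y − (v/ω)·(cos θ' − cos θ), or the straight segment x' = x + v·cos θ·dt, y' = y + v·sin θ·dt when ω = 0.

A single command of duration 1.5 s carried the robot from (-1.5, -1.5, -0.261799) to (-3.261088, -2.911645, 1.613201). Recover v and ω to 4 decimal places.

Δθ = 1.613201 − -0.261799 = 1.875000
ω = Δθ/dt = 1.875000/1.5 = 1.2500
R = Δx/(sin θ' − sin θ) = -1.4000
v = R·ω = -1.4000·1.2500 = -1.7500

v = -1.7500, ω = 1.2500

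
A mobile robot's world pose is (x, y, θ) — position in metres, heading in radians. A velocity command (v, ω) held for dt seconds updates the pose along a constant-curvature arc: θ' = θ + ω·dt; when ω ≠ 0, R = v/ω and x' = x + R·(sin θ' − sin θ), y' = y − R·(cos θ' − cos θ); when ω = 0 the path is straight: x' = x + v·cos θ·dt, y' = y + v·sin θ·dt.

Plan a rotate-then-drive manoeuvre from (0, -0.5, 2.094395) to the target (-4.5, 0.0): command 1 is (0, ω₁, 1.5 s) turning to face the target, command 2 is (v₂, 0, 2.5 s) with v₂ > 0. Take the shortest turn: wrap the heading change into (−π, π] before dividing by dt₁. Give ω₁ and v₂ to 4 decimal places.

heading to target = atan2(0−-0.5, -4.5−0) = 3.0309
Δθ = wrap(3.0309 − 2.0944) = 0.9365; ω₁ = Δθ/dt₁ = 0.6244
distance = √((-4.5−0)² + (0−-0.5)²) = 4.5277; v₂ = distance/dt₂ = 1.8111

ω₁ = 0.6244, v₂ = 1.8111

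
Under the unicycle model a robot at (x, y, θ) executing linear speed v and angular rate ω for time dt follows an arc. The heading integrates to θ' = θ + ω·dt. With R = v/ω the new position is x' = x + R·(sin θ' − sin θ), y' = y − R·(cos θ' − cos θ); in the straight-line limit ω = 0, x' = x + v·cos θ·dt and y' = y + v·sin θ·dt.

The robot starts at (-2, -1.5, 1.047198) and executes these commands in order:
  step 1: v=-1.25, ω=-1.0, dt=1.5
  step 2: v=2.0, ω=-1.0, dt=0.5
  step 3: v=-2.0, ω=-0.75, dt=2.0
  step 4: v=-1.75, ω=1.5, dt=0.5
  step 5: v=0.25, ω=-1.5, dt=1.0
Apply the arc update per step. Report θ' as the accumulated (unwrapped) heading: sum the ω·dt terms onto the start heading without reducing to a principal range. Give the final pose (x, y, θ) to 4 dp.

(-2.1562, 1.5678, -3.2028)

step 1: θ'=-0.4528 (R=1.2500) → pose (-3.6294, -1.9990, -0.4528)
step 2: θ'=-0.9528 (R=-2.0000) → pose (-2.8743, -2.6387, -0.9528)
step 3: θ'=-2.4528 (R=2.6667) → pose (-2.3958, 0.9651, -2.4528)
step 4: θ'=-1.7028 (R=-1.1667) → pose (-1.9808, 1.7122, -1.7028)
step 5: θ'=-3.2028 (R=-0.1667) → pose (-2.1562, 1.5678, -3.2028)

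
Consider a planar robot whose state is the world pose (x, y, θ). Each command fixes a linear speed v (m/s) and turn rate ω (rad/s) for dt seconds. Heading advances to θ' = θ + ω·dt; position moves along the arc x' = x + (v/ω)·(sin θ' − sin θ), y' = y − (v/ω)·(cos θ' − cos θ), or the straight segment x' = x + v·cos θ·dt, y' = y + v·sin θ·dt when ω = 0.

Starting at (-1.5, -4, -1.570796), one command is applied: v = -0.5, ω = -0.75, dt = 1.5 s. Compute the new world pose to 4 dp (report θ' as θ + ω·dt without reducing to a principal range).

θ' = -1.5708 + -0.75·1.5 = -2.6958
R = v/ω = -0.5/-0.75 = 0.6667
x' = -1.5 + 0.6667·(sin -2.6958 − sin -1.5708) = -1.1208
y' = -4 − 0.6667·(cos -2.6958 − cos -1.5708) = -3.3985

(-1.1208, -3.3985, -2.6958)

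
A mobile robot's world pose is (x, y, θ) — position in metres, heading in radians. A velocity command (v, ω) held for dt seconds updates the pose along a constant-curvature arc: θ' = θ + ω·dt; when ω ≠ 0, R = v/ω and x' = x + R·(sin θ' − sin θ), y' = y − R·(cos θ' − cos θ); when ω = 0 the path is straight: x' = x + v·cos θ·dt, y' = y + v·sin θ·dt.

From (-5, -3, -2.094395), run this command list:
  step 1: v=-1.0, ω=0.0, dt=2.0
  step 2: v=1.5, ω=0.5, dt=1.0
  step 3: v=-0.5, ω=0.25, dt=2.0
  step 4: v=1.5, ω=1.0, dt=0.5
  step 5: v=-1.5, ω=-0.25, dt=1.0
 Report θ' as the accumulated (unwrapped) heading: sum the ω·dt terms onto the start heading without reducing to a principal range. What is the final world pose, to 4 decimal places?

step 1: θ'=-2.0944 (straight) → pose (-4.0000, -1.2679, -2.0944)
step 2: θ'=-1.5944 (R=3.0000) → pose (-4.4011, -2.6972, -1.5944)
step 3: θ'=-1.0944 (R=-2.0000) → pose (-4.6232, -1.7328, -1.0944)
step 4: θ'=-0.5944 (R=1.5000) → pose (-4.1303, -2.2877, -0.5944)
step 5: θ'=-0.8444 (R=6.0000) → pose (-5.2556, -1.3018, -0.8444)

(-5.2556, -1.3018, -0.8444)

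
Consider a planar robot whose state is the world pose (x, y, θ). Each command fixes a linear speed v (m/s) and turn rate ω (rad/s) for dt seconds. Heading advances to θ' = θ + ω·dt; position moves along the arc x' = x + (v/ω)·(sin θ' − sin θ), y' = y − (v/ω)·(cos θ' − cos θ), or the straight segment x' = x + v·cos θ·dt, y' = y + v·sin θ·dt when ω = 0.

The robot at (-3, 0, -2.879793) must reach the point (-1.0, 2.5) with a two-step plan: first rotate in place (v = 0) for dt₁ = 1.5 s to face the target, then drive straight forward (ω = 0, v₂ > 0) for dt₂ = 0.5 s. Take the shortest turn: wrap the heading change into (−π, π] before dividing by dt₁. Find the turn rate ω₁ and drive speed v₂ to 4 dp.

heading to target = atan2(2.5−0, -1−-3) = 0.8961
Δθ = wrap(0.8961 − -2.8798) = -2.5073; ω₁ = Δθ/dt₁ = -1.6716
distance = √((-1−-3)² + (2.5−0)²) = 3.2016; v₂ = distance/dt₂ = 6.4031

ω₁ = -1.6716, v₂ = 6.4031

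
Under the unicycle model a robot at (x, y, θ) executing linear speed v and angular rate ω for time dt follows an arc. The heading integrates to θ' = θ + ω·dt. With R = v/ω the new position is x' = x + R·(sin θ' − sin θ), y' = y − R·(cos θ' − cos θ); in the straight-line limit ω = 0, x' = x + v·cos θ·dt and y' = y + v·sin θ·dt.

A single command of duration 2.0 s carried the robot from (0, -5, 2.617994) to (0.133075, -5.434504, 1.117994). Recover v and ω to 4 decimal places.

v = -0.2500, ω = -0.7500

Δθ = 1.117994 − 2.617994 = -1.500000
ω = Δθ/dt = -1.500000/2.0 = -0.7500
R = −Δy/(cos θ' − cos θ) = 0.3333
v = R·ω = 0.3333·-0.7500 = -0.2500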